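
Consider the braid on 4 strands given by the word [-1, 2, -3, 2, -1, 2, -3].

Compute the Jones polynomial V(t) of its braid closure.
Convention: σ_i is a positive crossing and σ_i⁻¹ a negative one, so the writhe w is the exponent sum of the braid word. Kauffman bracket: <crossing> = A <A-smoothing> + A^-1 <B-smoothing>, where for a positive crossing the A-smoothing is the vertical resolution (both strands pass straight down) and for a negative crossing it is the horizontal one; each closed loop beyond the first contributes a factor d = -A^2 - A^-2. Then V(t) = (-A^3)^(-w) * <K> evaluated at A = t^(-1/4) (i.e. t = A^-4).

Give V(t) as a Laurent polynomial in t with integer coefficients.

Braid: s1^-1 s2 s3^-1 s2 s1^-1 s2 s3^-1 on 4 strands, 7 crossings.
Writhe w = (#positive) - (#negative) = 3 - 4 = -1.
Enumerate smoothing states for the bracket polynomial. There are 2^7 = 128 states.
Each crossing splits two ways (0=vertical, 1=horizontal). The state's weight is A^(#A-smoothings - #B-smoothings) * d^(loops - 1).
Tabulate the states by total A-exponent and number of loops L (A-exp: L × count):
  A^7: L=4 ×1
  A^5: L=3 ×7
  A^3: L=2 ×19, L=4 ×2
  A^1: L=1 ×21, L=3 ×14
  A^-1: L=2 ×32, L=4 ×3
  A^-3: L=3 ×21
  A^-5: L=4 ×7
  A^-7: L=5 ×1
Each group contributes A^e * Σ count * d^(L-1):
Powers of d = -A^2 - A^-2: d^2 = A^4 + 2 + A^-4; d^3 = -A^6 - 3*A^2 - 3*A^-2 - A^-6; d^4 = A^8 + 4*A^4 + 6 + 4*A^-4 + A^-8.
  A^7 * (d^3) = -A^13 - 3*A^9 - 3*A^5 - A
  A^5 * (7*d^2) = 7*A^9 + 14*A^5 + 7*A
  A^3 * (19*d + 2*d^3) = -2*A^9 - 25*A^5 - 25*A - 2*A^-3
  A^1 * (21 + 14*d^2) = 14*A^5 + 49*A + 14*A^-3
  A^-1 * (32*d + 3*d^3) = -3*A^5 - 41*A - 41*A^-3 - 3*A^-7
  A^-3 * (21*d^2) = 21*A + 42*A^-3 + 21*A^-7
  A^-5 * (7*d^3) = -7*A - 21*A^-3 - 21*A^-7 - 7*A^-11
  A^-7 * (d^4) = A + 4*A^-3 + 6*A^-7 + 4*A^-11 + A^-15
Summing the groups: <K> = -A^13 + 2*A^9 - 3*A^5 + 4*A - 4*A^-3 + 3*A^-7 - 3*A^-11 + A^-15
Normalise by the writhe: (-A^3)^(-w) = (-A^3)^(1) = -A^3, so f(A) = -A^3 * <K> = A^16 - 2*A^12 + 3*A^8 - 4*A^4 + 4 - 3*A^-4 + 3*A^-8 - A^-12.
Substitute A = t^(-1/4), i.e. A^e → t^(-e/4): V(t) = -t^3 + 3*t^2 - 3*t + 4 - 4*t^-1 + 3*t^-2 - 2*t^-3 + t^-4

Answer: -t^3 + 3*t^2 - 3*t + 4 - 4*t^-1 + 3*t^-2 - 2*t^-3 + t^-4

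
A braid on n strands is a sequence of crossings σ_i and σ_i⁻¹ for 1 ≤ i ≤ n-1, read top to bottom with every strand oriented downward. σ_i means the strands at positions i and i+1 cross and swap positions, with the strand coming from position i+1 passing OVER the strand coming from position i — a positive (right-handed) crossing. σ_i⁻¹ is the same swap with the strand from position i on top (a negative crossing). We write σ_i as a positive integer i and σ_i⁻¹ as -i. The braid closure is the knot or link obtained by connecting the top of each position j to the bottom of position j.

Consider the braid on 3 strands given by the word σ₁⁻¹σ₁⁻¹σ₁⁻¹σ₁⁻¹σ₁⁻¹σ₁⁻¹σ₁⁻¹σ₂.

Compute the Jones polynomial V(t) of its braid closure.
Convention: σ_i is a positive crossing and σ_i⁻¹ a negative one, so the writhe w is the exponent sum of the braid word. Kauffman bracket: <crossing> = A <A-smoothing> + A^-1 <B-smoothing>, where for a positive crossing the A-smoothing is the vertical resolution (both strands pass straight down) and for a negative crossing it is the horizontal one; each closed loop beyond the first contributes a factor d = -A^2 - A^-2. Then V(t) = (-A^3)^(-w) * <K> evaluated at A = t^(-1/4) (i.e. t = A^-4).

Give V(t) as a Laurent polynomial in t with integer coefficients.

t^-3 + t^-5 - t^-6 + t^-7 - t^-8 + t^-9 - t^-10

Derivation:
The presented braid s1^-1 s1^-1 s1^-1 s1^-1 s1^-1 s1^-1 s1^-1 s2 on 3 strands reduces by inverse Markov moves (closure unchanged at each step):
  Destabilize: the word has the form β·s2 where s2 occurs only as the final letter (β ∈ B_2); drop it and the last strand → 2 strands.
Reduced to β = s1^-1 s1^-1 s1^-1 s1^-1 s1^-1 s1^-1 s1^-1 on 2 strands, 7 crossings.
Compute on β:
Braid: s1^-1 s1^-1 s1^-1 s1^-1 s1^-1 s1^-1 s1^-1 on 2 strands, 7 crossings.
Writhe w = (#positive) - (#negative) = 0 - 7 = -7.
Enumerate smoothing states for the bracket polynomial. There are 2^7 = 128 states.
Each crossing splits two ways (0=vertical, 1=horizontal). The state's weight is A^(#A-smoothings - #B-smoothings) * d^(loops - 1).
Tabulate the states by total A-exponent and number of loops L (A-exp: L × count):
  A^7: L=7 ×1
  A^5: L=6 ×7
  A^3: L=5 ×21
  A^1: L=4 ×35
  A^-1: L=3 ×35
  A^-3: L=2 ×21
  A^-5: L=1 ×7
  A^-7: L=2 ×1
Each group contributes A^e * Σ count * d^(L-1):
Powers of d = -A^2 - A^-2: d^2 = A^4 + 2 + A^-4; d^3 = -A^6 - 3*A^2 - 3*A^-2 - A^-6; d^4 = A^8 + 4*A^4 + 6 + 4*A^-4 + A^-8; d^5 = -A^10 - 5*A^6 - 10*A^2 - 10*A^-2 - 5*A^-6 - A^-10; d^6 = A^12 + 6*A^8 + 15*A^4 + 20 + 15*A^-4 + 6*A^-8 + A^-12.
  A^7 * (d^6) = A^19 + 6*A^15 + 15*A^11 + 20*A^7 + 15*A^3 + 6*A^-1 + A^-5
  A^5 * (7*d^5) = -7*A^15 - 35*A^11 - 70*A^7 - 70*A^3 - 35*A^-1 - 7*A^-5
  A^3 * (21*d^4) = 21*A^11 + 84*A^7 + 126*A^3 + 84*A^-1 + 21*A^-5
  A^1 * (35*d^3) = -35*A^7 - 105*A^3 - 105*A^-1 - 35*A^-5
  A^-1 * (35*d^2) = 35*A^3 + 70*A^-1 + 35*A^-5
  A^-3 * (21*d) = -21*A^-1 - 21*A^-5
  A^-5 * (7) = 7*A^-5
  A^-7 * (d) = -A^-5 - A^-9
Summing the groups: <K> = A^19 - A^15 + A^11 - A^7 + A^3 - A^-1 - A^-9
Normalise by the writhe: (-A^3)^(-w) = (-A^3)^(7) = -A^21, so f(A) = -A^21 * <K> = -A^40 + A^36 - A^32 + A^28 - A^24 + A^20 + A^12.
Substitute A = t^(-1/4), i.e. A^e → t^(-e/4): V(t) = t^-3 + t^-5 - t^-6 + t^-7 - t^-8 + t^-9 - t^-10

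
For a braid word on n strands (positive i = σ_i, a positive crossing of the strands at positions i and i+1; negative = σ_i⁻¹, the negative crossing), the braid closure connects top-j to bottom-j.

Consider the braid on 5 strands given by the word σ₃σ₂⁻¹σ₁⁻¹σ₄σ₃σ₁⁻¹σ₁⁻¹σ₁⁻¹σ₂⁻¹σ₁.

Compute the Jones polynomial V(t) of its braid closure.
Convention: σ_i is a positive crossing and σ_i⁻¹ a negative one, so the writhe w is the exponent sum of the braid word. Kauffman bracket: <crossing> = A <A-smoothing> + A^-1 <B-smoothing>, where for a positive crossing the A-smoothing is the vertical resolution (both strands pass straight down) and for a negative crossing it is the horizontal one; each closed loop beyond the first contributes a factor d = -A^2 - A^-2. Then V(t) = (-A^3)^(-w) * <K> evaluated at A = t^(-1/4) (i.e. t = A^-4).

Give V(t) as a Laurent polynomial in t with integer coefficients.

Braid: s3 s2^-1 s1^-1 s4 s3 s1^-1 s1^-1 s1^-1 s2^-1 s1 on 5 strands, 10 crossings.
Writhe w = (#positive) - (#negative) = 4 - 6 = -2.
State-sum expansion of <K>. There are 2^10 = 1024 states.
Smooth each crossing (0=||, 1=⌣⌢); contribution A^(Σ sign_k(1-2s_k)) * d^(L-1).
Tabulate the states by total A-exponent and number of loops L (A-exp: L × count):
  A^10: L=7 ×1
  A^8: L=6 ×10
  A^6: L=5 ×42, L=7 ×3
  A^4: L=4 ×95, L=6 ×24, L=8 ×1
  A^2: L=3 ×124, L=5 ×76, L=7 ×10
  A^0: L=2 ×90, L=4 ×126, L=6 ×35, L=8 ×1
  A^-2: L=1 ×28, L=3 ×116, L=5 ×61, L=7 ×5
  A^-4: L=2 ×50, L=4 ×60, L=6 ×10
  A^-6: L=1 ×5, L=3 ×29, L=5 ×11
  A^-8: L=2 ×4, L=4 ×6
  A^-10: L=3 ×1
Each group contributes A^e * Σ count * d^(L-1):
Powers of d = -A^2 - A^-2: d^2 = A^4 + 2 + A^-4; d^3 = -A^6 - 3*A^2 - 3*A^-2 - A^-6; d^4 = A^8 + 4*A^4 + 6 + 4*A^-4 + A^-8; d^5 = -A^10 - 5*A^6 - 10*A^2 - 10*A^-2 - 5*A^-6 - A^-10; d^6 = A^12 + 6*A^8 + 15*A^4 + 20 + 15*A^-4 + 6*A^-8 + A^-12; d^7 = -A^14 - 7*A^10 - 21*A^6 - 35*A^2 - 35*A^-2 - 21*A^-6 - 7*A^-10 - A^-14.
  A^10 * (d^6) = A^22 + 6*A^18 + 15*A^14 + 20*A^10 + 15*A^6 + 6*A^2 + A^-2
  A^8 * (10*d^5) = -10*A^18 - 50*A^14 - 100*A^10 - 100*A^6 - 50*A^2 - 10*A^-2
  A^6 * (42*d^4 + 3*d^6) = 3*A^18 + 60*A^14 + 213*A^10 + 312*A^6 + 213*A^2 + 60*A^-2 + 3*A^-6
  A^4 * (95*d^3 + 24*d^5 + d^7) = -A^18 - 31*A^14 - 236*A^10 - 560*A^6 - 560*A^2 - 236*A^-2 - 31*A^-6 - A^-10
  A^2 * (124*d^2 + 76*d^4 + 10*d^6) = 10*A^14 + 136*A^10 + 578*A^6 + 904*A^2 + 578*A^-2 + 136*A^-6 + 10*A^-10
  A^0 * (90*d + 126*d^3 + 35*d^5 + d^7) = -A^14 - 42*A^10 - 322*A^6 - 853*A^2 - 853*A^-2 - 322*A^-6 - 42*A^-10 - A^-14
  A^-2 * (28 + 116*d^2 + 61*d^4 + 5*d^6) = 5*A^10 + 91*A^6 + 435*A^2 + 726*A^-2 + 435*A^-6 + 91*A^-10 + 5*A^-14
  A^-4 * (50*d + 60*d^3 + 10*d^5) = -10*A^6 - 110*A^2 - 330*A^-2 - 330*A^-6 - 110*A^-10 - 10*A^-14
  A^-6 * (5 + 29*d^2 + 11*d^4) = 11*A^2 + 73*A^-2 + 129*A^-6 + 73*A^-10 + 11*A^-14
  A^-8 * (4*d + 6*d^3) = -6*A^-2 - 22*A^-6 - 22*A^-10 - 6*A^-14
  A^-10 * (d^2) = A^-6 + 2*A^-10 + A^-14
Summing the groups: <K> = A^22 - 2*A^18 + 3*A^14 - 4*A^10 + 4*A^6 - 4*A^2 + 3*A^-2 - A^-6 + A^-10
Normalise by the writhe: (-A^3)^(-w) = (-A^3)^(2) = A^6, so f(A) = A^6 * <K> = A^28 - 2*A^24 + 3*A^20 - 4*A^16 + 4*A^12 - 4*A^8 + 3*A^4 - 1 + A^-4.
Substitute A = t^(-1/4), i.e. A^e → t^(-e/4): V(t) = t - 1 + 3*t^-1 - 4*t^-2 + 4*t^-3 - 4*t^-4 + 3*t^-5 - 2*t^-6 + t^-7

Answer: t - 1 + 3*t^-1 - 4*t^-2 + 4*t^-3 - 4*t^-4 + 3*t^-5 - 2*t^-6 + t^-7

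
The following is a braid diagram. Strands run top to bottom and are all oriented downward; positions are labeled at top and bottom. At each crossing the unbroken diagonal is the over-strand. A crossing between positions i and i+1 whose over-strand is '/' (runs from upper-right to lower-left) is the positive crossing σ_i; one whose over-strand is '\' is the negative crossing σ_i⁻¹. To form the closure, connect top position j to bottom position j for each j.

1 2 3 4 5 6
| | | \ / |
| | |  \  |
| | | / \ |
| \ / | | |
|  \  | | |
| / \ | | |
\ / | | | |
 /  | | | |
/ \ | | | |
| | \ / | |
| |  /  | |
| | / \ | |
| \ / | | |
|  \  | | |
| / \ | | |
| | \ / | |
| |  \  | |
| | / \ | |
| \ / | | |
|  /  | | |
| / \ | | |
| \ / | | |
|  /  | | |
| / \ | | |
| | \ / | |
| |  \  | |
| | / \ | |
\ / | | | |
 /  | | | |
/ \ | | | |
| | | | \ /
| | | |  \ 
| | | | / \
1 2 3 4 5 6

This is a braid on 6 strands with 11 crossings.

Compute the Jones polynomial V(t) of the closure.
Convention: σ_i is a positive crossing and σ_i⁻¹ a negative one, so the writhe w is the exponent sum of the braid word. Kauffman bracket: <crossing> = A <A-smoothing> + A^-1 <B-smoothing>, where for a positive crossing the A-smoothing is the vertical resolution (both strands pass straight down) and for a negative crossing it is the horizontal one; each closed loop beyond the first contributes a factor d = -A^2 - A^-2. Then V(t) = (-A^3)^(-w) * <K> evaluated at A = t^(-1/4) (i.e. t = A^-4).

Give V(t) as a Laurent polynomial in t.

t^3 - t^2 + t - 1 + t^-1 - t^-2 + t^-3

Derivation:
Reading the diagram top to bottom ('/'-over between positions i,i+1 = s_i, '\'-over = s_i^-1): braid word = s4^-1 s2^-1 s1 s3 s2^-1 s3^-1 s2 s2 s3^-1 s1 s5^-1.
The presented braid s4^-1 s2^-1 s1 s3 s2^-1 s3^-1 s2 s2 s3^-1 s1 s5^-1 on 6 strands reduces by inverse Markov moves (closure unchanged at each step):
  Destabilize: the word has the form β·s5^-1 where s5^-1 occurs only as the final letter (β ∈ B_5); drop it and the last strand → 5 strands.
Reduced to β = s4^-1 s2^-1 s1 s3 s2^-1 s3^-1 s2 s2 s3^-1 s1 on 5 strands, 10 crossings.
Compute on β:
Braid: s4^-1 s2^-1 s1 s3 s2^-1 s3^-1 s2 s2 s3^-1 s1 on 5 strands, 10 crossings.
Writhe w = (#positive) - (#negative) = 5 - 5 = 0.
Computing the Kauffman bracket via state sum. There are 2^10 = 1024 states.
For each crossing: s=0 is the vertical smoothing, s=1 horizontal. Crossing k contributes A^(sign_k * (1 - 2*s_k)); loop factor d = -A^2 - A^-2.
Tabulate the states by total A-exponent and number of loops L (A-exp: L × count):
  A^10: L=4 ×1
  A^8: L=3 ×9, L=5 ×1
  A^6: L=2 ×27, L=4 ×18
  A^4: L=1 ×28, L=3 ×78, L=5 ×14
  A^2: L=2 ×116, L=4 ×88, L=6 ×6
  A^0: L=1 ×27, L=3 ×178, L=5 ×46, L=7 ×1
  A^-2: L=2 ×78, L=4 ×123, L=6 ×9
  A^-4: L=1 ×6, L=3 ×78, L=5 ×36
  A^-6: L=2 ×11, L=4 ×31, L=6 ×3
  A^-8: L=3 ×6, L=5 ×4
  A^-10: L=4 ×1
Each group contributes A^e * Σ count * d^(L-1):
Powers of d = -A^2 - A^-2: d^2 = A^4 + 2 + A^-4; d^3 = -A^6 - 3*A^2 - 3*A^-2 - A^-6; d^4 = A^8 + 4*A^4 + 6 + 4*A^-4 + A^-8; d^5 = -A^10 - 5*A^6 - 10*A^2 - 10*A^-2 - 5*A^-6 - A^-10; d^6 = A^12 + 6*A^8 + 15*A^4 + 20 + 15*A^-4 + 6*A^-8 + A^-12.
  A^10 * (d^3) = -A^16 - 3*A^12 - 3*A^8 - A^4
  A^8 * (9*d^2 + d^4) = A^16 + 13*A^12 + 24*A^8 + 13*A^4 + 1
  A^6 * (27*d + 18*d^3) = -18*A^12 - 81*A^8 - 81*A^4 - 18
  A^4 * (28 + 78*d^2 + 14*d^4) = 14*A^12 + 134*A^8 + 268*A^4 + 134 + 14*A^-4
  A^2 * (116*d + 88*d^3 + 6*d^5) = -6*A^12 - 118*A^8 - 440*A^4 - 440 - 118*A^-4 - 6*A^-8
  A^0 * (27 + 178*d^2 + 46*d^4 + d^6) = A^12 + 52*A^8 + 377*A^4 + 679 + 377*A^-4 + 52*A^-8 + A^-12
  A^-2 * (78*d + 123*d^3 + 9*d^5) = -9*A^8 - 168*A^4 - 537 - 537*A^-4 - 168*A^-8 - 9*A^-12
  A^-4 * (6 + 78*d^2 + 36*d^4) = 36*A^4 + 222 + 378*A^-4 + 222*A^-8 + 36*A^-12
  A^-6 * (11*d + 31*d^3 + 3*d^5) = -3*A^4 - 46 - 134*A^-4 - 134*A^-8 - 46*A^-12 - 3*A^-16
  A^-8 * (6*d^2 + 4*d^4) = 4 + 22*A^-4 + 36*A^-8 + 22*A^-12 + 4*A^-16
  A^-10 * (d^3) = -A^-4 - 3*A^-8 - 3*A^-12 - A^-16
Summing the groups: <K> = A^12 - A^8 + A^4 - 1 + A^-4 - A^-8 + A^-12
Normalise by the writhe: (-A^3)^(-w) = (-A^3)^(0) = 1, so f(A) = 1 * <K> = A^12 - A^8 + A^4 - 1 + A^-4 - A^-8 + A^-12.
Substitute A = t^(-1/4), i.e. A^e → t^(-e/4): V(t) = t^3 - t^2 + t - 1 + t^-1 - t^-2 + t^-3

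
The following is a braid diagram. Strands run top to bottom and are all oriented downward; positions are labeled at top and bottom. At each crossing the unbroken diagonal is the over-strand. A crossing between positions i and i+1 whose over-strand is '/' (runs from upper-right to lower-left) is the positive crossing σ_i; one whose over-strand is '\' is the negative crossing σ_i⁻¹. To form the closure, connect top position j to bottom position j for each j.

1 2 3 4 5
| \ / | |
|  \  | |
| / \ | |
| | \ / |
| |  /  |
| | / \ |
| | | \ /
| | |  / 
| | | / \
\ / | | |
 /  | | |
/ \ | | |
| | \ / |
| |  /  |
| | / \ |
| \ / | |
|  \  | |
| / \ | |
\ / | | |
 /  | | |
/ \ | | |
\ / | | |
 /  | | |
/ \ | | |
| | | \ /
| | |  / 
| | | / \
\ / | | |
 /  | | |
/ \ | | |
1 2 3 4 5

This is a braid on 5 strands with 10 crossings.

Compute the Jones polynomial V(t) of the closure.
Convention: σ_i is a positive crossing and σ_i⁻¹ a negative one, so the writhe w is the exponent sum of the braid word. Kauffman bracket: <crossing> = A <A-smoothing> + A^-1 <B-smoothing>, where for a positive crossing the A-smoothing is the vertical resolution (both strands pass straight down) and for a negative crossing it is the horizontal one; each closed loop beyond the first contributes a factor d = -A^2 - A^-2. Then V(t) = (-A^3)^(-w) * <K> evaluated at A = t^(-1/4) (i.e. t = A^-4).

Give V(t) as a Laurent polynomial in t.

-t^9 + 3*t^8 - 4*t^7 + 5*t^6 - 6*t^5 + 5*t^4 - 4*t^3 + 3*t^2 - t + 1

Derivation:
Reading the diagram top to bottom ('/'-over between positions i,i+1 = s_i, '\'-over = s_i^-1): braid word = s2^-1 s3 s4 s1 s3 s2^-1 s1 s1 s4 s1.
Braid: s2^-1 s3 s4 s1 s3 s2^-1 s1 s1 s4 s1 on 5 strands, 10 crossings.
Writhe w = (#positive) - (#negative) = 8 - 2 = 6.
State-sum expansion of <K>. There are 2^10 = 1024 states.
Smooth each crossing (0=||, 1=⌣⌢); contribution A^(Σ sign_k(1-2s_k)) * d^(L-1).
Tabulate the states by total A-exponent and number of loops L (A-exp: L × count):
  A^10: L=5 ×1
  A^8: L=4 ×10
  A^6: L=3 ×39, L=5 ×6
  A^4: L=2 ×68, L=4 ×51, L=6 ×1
  A^2: L=1 ×44, L=3 ×139, L=5 ×27
  A^0: L=2 ×126, L=4 ×118, L=6 ×8
  A^-2: L=1 ×11, L=3 ×140, L=5 ×58, L=7 ×1
  A^-4: L=2 ×19, L=4 ×85, L=6 ×16
  A^-6: L=3 ×15, L=5 ×28, L=7 ×2
  A^-8: L=4 ×6, L=6 ×4
  A^-10: L=5 ×1
Each group contributes A^e * Σ count * d^(L-1):
Powers of d = -A^2 - A^-2: d^2 = A^4 + 2 + A^-4; d^3 = -A^6 - 3*A^2 - 3*A^-2 - A^-6; d^4 = A^8 + 4*A^4 + 6 + 4*A^-4 + A^-8; d^5 = -A^10 - 5*A^6 - 10*A^2 - 10*A^-2 - 5*A^-6 - A^-10; d^6 = A^12 + 6*A^8 + 15*A^4 + 20 + 15*A^-4 + 6*A^-8 + A^-12.
  A^10 * (d^4) = A^18 + 4*A^14 + 6*A^10 + 4*A^6 + A^2
  A^8 * (10*d^3) = -10*A^14 - 30*A^10 - 30*A^6 - 10*A^2
  A^6 * (39*d^2 + 6*d^4) = 6*A^14 + 63*A^10 + 114*A^6 + 63*A^2 + 6*A^-2
  A^4 * (68*d + 51*d^3 + d^5) = -A^14 - 56*A^10 - 231*A^6 - 231*A^2 - 56*A^-2 - A^-6
  A^2 * (44 + 139*d^2 + 27*d^4) = 27*A^10 + 247*A^6 + 484*A^2 + 247*A^-2 + 27*A^-6
  A^0 * (126*d + 118*d^3 + 8*d^5) = -8*A^10 - 158*A^6 - 560*A^2 - 560*A^-2 - 158*A^-6 - 8*A^-10
  A^-2 * (11 + 140*d^2 + 58*d^4 + d^6) = A^10 + 64*A^6 + 387*A^2 + 659*A^-2 + 387*A^-6 + 64*A^-10 + A^-14
  A^-4 * (19*d + 85*d^3 + 16*d^5) = -16*A^6 - 165*A^2 - 434*A^-2 - 434*A^-6 - 165*A^-10 - 16*A^-14
  A^-6 * (15*d^2 + 28*d^4 + 2*d^6) = 2*A^6 + 40*A^2 + 157*A^-2 + 238*A^-6 + 157*A^-10 + 40*A^-14 + 2*A^-18
  A^-8 * (6*d^3 + 4*d^5) = -4*A^2 - 26*A^-2 - 58*A^-6 - 58*A^-10 - 26*A^-14 - 4*A^-18
  A^-10 * (d^4) = A^-2 + 4*A^-6 + 6*A^-10 + 4*A^-14 + A^-18
Summing the groups: <K> = A^18 - A^14 + 3*A^10 - 4*A^6 + 5*A^2 - 6*A^-2 + 5*A^-6 - 4*A^-10 + 3*A^-14 - A^-18
Normalise by the writhe: (-A^3)^(-w) = (-A^3)^(-6) = A^-18, so f(A) = A^-18 * <K> = 1 - A^-4 + 3*A^-8 - 4*A^-12 + 5*A^-16 - 6*A^-20 + 5*A^-24 - 4*A^-28 + 3*A^-32 - A^-36.
Substitute A = t^(-1/4), i.e. A^e → t^(-e/4): V(t) = -t^9 + 3*t^8 - 4*t^7 + 5*t^6 - 6*t^5 + 5*t^4 - 4*t^3 + 3*t^2 - t + 1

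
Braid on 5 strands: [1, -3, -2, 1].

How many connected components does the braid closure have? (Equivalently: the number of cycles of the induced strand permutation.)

Track the strand permutation on 5 strands, starting from identity.
  step 1: s1 swaps positions 1,2 -> [2 1 3 4 5]
  step 2: s3^-1 swaps positions 3,4 -> [2 1 4 3 5]
  step 3: s2^-1 swaps positions 2,3 -> [2 4 1 3 5]
  step 4: s1 swaps positions 1,2 -> [4 2 1 3 5]
Final permutation (position -> original strand): [4 2 1 3 5]
Closure components = cycle count of this permutation = 3.

Answer: 3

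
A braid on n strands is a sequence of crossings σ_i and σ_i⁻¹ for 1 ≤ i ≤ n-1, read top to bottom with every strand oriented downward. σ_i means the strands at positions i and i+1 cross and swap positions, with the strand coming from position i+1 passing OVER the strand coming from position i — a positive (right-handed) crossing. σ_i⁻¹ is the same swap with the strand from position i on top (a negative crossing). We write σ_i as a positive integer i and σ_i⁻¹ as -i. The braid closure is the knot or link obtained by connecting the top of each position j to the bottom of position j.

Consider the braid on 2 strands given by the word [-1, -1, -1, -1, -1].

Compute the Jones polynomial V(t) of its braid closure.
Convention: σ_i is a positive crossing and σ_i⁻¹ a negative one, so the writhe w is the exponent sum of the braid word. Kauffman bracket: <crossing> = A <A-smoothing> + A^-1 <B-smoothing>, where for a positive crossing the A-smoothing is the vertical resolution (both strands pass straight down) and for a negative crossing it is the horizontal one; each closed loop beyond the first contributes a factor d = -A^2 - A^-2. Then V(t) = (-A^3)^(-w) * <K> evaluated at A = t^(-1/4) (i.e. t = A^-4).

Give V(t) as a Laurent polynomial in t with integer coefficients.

Braid: s1^-1 s1^-1 s1^-1 s1^-1 s1^-1 on 2 strands, 5 crossings.
Writhe w = (#positive) - (#negative) = 0 - 5 = -5.
State-sum expansion of <K>. There are 2^5 = 32 states.
Smooth each crossing (0=||, 1=⌣⌢); contribution A^(Σ sign_k(1-2s_k)) * d^(L-1).
  state 00000: A-exp=-5, loops=2, term = A^-5 * d^1
  state 00001: A-exp=-3, loops=1, term = A^-3 * d^0
  state 00010: A-exp=-3, loops=1, term = A^-3 * d^0
  state 00011: A-exp=-1, loops=2, term = A^-1 * d^1
  state 00100: A-exp=-3, loops=1, term = A^-3 * d^0
  state 00101: A-exp=-1, loops=2, term = A^-1 * d^1
  state 00110: A-exp=-1, loops=2, term = A^-1 * d^1
  state 00111: A-exp=+1, loops=3, term = A^1 * d^2
  state 01000: A-exp=-3, loops=1, term = A^-3 * d^0
  state 01001: A-exp=-1, loops=2, term = A^-1 * d^1
  state 01010: A-exp=-1, loops=2, term = A^-1 * d^1
  state 01011: A-exp=+1, loops=3, term = A^1 * d^2
  state 01100: A-exp=-1, loops=2, term = A^-1 * d^1
  state 01101: A-exp=+1, loops=3, term = A^1 * d^2
  state 01110: A-exp=+1, loops=3, term = A^1 * d^2
  state 01111: A-exp=+3, loops=4, term = A^3 * d^3
  state 10000: A-exp=-3, loops=1, term = A^-3 * d^0
  state 10001: A-exp=-1, loops=2, term = A^-1 * d^1
  state 10010: A-exp=-1, loops=2, term = A^-1 * d^1
  state 10011: A-exp=+1, loops=3, term = A^1 * d^2
  state 10100: A-exp=-1, loops=2, term = A^-1 * d^1
  state 10101: A-exp=+1, loops=3, term = A^1 * d^2
  state 10110: A-exp=+1, loops=3, term = A^1 * d^2
  state 10111: A-exp=+3, loops=4, term = A^3 * d^3
  state 11000: A-exp=-1, loops=2, term = A^-1 * d^1
  state 11001: A-exp=+1, loops=3, term = A^1 * d^2
  state 11010: A-exp=+1, loops=3, term = A^1 * d^2
  state 11011: A-exp=+3, loops=4, term = A^3 * d^3
  state 11100: A-exp=+1, loops=3, term = A^1 * d^2
  state 11101: A-exp=+3, loops=4, term = A^3 * d^3
  state 11110: A-exp=+3, loops=4, term = A^3 * d^3
  state 11111: A-exp=+5, loops=5, term = A^5 * d^4
Collect the terms by A-exponent (count of states per loop number):
Powers of d = -A^2 - A^-2: d^2 = A^4 + 2 + A^-4; d^3 = -A^6 - 3*A^2 - 3*A^-2 - A^-6; d^4 = A^8 + 4*A^4 + 6 + 4*A^-4 + A^-8.
  A^5 * (d^4) = A^13 + 4*A^9 + 6*A^5 + 4*A + A^-3
  A^3 * (5*d^3) = -5*A^9 - 15*A^5 - 15*A - 5*A^-3
  A^1 * (10*d^2) = 10*A^5 + 20*A + 10*A^-3
  A^-1 * (10*d) = -10*A - 10*A^-3
  A^-3 * (5) = 5*A^-3
  A^-5 * (d) = -A^-3 - A^-7
Summing the groups: <K> = A^13 - A^9 + A^5 - A - A^-7
Normalise by the writhe: (-A^3)^(-w) = (-A^3)^(5) = -A^15, so f(A) = -A^15 * <K> = -A^28 + A^24 - A^20 + A^16 + A^8.
Substitute A = t^(-1/4), i.e. A^e → t^(-e/4): V(t) = t^-2 + t^-4 - t^-5 + t^-6 - t^-7

Answer: t^-2 + t^-4 - t^-5 + t^-6 - t^-7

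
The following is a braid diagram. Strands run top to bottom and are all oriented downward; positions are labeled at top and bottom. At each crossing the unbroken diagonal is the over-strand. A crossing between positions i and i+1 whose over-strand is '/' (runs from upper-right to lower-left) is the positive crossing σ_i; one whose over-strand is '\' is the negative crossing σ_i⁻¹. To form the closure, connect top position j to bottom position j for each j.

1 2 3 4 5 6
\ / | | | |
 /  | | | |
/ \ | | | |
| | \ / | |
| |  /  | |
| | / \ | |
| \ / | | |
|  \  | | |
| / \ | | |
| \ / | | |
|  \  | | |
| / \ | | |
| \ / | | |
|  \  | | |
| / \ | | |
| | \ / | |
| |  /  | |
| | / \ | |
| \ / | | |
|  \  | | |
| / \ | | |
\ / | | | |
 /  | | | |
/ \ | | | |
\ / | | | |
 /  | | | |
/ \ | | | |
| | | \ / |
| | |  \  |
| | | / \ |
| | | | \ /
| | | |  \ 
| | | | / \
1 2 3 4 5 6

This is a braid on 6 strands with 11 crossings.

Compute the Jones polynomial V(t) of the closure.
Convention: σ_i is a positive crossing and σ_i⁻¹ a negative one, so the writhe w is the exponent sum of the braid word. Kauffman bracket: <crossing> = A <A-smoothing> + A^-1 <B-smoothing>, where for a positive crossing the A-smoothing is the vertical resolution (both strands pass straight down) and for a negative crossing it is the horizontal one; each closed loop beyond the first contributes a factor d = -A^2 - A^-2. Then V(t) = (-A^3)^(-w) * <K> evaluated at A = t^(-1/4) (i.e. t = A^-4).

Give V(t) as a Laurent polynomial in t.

Reading the diagram top to bottom ('/'-over between positions i,i+1 = s_i, '\'-over = s_i^-1): braid word = s1 s3 s2^-1 s2^-1 s2^-1 s3 s2^-1 s1 s1 s4^-1 s5^-1.
The presented braid s1 s3 s2^-1 s2^-1 s2^-1 s3 s2^-1 s1 s1 s4^-1 s5^-1 on 6 strands reduces by inverse Markov moves (closure unchanged at each step):
  Destabilize: the word has the form β·s5^-1 where s5^-1 occurs only as the final letter (β ∈ B_5); drop it and the last strand → 5 strands.
  Destabilize: the word has the form β·s4^-1 where s4^-1 occurs only as the final letter (β ∈ B_4); drop it and the last strand → 4 strands.
Reduced to β = s1 s3 s2^-1 s2^-1 s2^-1 s3 s2^-1 s1 s1 on 4 strands, 9 crossings.
Compute on β:
Braid: s1 s3 s2^-1 s2^-1 s2^-1 s3 s2^-1 s1 s1 on 4 strands, 9 crossings.
Writhe w = (#positive) - (#negative) = 5 - 4 = 1.
State-sum expansion of <K>. There are 2^9 = 512 states.
Smooth each crossing (0=||, 1=⌣⌢); contribution A^(Σ sign_k(1-2s_k)) * d^(L-1).
Tabulate the states by total A-exponent and number of loops L (A-exp: L × count):
  A^9: L=6 ×1
  A^7: L=5 ×9
  A^5: L=4 ×33, L=6 ×3
  A^3: L=3 ×64, L=5 ×19, L=7 ×1
  A^1: L=2 ×68, L=4 ×52, L=6 ×6
  A^-1: L=1 ×33, L=3 ×75, L=5 ×18
  A^-3: L=2 ×51, L=4 ×32, L=6 ×1
  A^-5: L=3 ×32, L=5 ×4
  A^-7: L=4 ×9
  A^-9: L=5 ×1
Each group contributes A^e * Σ count * d^(L-1):
Powers of d = -A^2 - A^-2: d^2 = A^4 + 2 + A^-4; d^3 = -A^6 - 3*A^2 - 3*A^-2 - A^-6; d^4 = A^8 + 4*A^4 + 6 + 4*A^-4 + A^-8; d^5 = -A^10 - 5*A^6 - 10*A^2 - 10*A^-2 - 5*A^-6 - A^-10; d^6 = A^12 + 6*A^8 + 15*A^4 + 20 + 15*A^-4 + 6*A^-8 + A^-12.
  A^9 * (d^5) = -A^19 - 5*A^15 - 10*A^11 - 10*A^7 - 5*A^3 - A^-1
  A^7 * (9*d^4) = 9*A^15 + 36*A^11 + 54*A^7 + 36*A^3 + 9*A^-1
  A^5 * (33*d^3 + 3*d^5) = -3*A^15 - 48*A^11 - 129*A^7 - 129*A^3 - 48*A^-1 - 3*A^-5
  A^3 * (64*d^2 + 19*d^4 + d^6) = A^15 + 25*A^11 + 155*A^7 + 262*A^3 + 155*A^-1 + 25*A^-5 + A^-9
  A^1 * (68*d + 52*d^3 + 6*d^5) = -6*A^11 - 82*A^7 - 284*A^3 - 284*A^-1 - 82*A^-5 - 6*A^-9
  A^-1 * (33 + 75*d^2 + 18*d^4) = 18*A^7 + 147*A^3 + 291*A^-1 + 147*A^-5 + 18*A^-9
  A^-3 * (51*d + 32*d^3 + d^5) = -A^7 - 37*A^3 - 157*A^-1 - 157*A^-5 - 37*A^-9 - A^-13
  A^-5 * (32*d^2 + 4*d^4) = 4*A^3 + 48*A^-1 + 88*A^-5 + 48*A^-9 + 4*A^-13
  A^-7 * (9*d^3) = -9*A^-1 - 27*A^-5 - 27*A^-9 - 9*A^-13
  A^-9 * (d^4) = A^-1 + 4*A^-5 + 6*A^-9 + 4*A^-13 + A^-17
Summing the groups: <K> = -A^19 + 2*A^15 - 3*A^11 + 5*A^7 - 6*A^3 + 5*A^-1 - 5*A^-5 + 3*A^-9 - 2*A^-13 + A^-17
Normalise by the writhe: (-A^3)^(-w) = (-A^3)^(-1) = -A^-3, so f(A) = -A^-3 * <K> = A^16 - 2*A^12 + 3*A^8 - 5*A^4 + 6 - 5*A^-4 + 5*A^-8 - 3*A^-12 + 2*A^-16 - A^-20.
Substitute A = t^(-1/4), i.e. A^e → t^(-e/4): V(t) = -t^5 + 2*t^4 - 3*t^3 + 5*t^2 - 5*t + 6 - 5*t^-1 + 3*t^-2 - 2*t^-3 + t^-4

Answer: -t^5 + 2*t^4 - 3*t^3 + 5*t^2 - 5*t + 6 - 5*t^-1 + 3*t^-2 - 2*t^-3 + t^-4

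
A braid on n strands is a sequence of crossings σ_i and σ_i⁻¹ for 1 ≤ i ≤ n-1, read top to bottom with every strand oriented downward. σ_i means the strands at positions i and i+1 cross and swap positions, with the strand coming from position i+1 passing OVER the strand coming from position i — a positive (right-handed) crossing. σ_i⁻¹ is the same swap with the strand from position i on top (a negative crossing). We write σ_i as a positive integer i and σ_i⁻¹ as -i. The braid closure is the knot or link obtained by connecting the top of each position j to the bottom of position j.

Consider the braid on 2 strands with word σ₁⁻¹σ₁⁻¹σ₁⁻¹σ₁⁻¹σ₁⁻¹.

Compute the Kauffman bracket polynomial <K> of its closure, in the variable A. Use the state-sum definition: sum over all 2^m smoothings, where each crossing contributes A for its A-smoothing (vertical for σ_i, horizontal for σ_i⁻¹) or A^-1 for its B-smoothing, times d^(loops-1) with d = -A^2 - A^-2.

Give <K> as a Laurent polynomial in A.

Braid: s1^-1 s1^-1 s1^-1 s1^-1 s1^-1 on 2 strands, 5 crossings.
Writhe w = (#positive) - (#negative) = 0 - 5 = -5.
Enumerate smoothing states for the bracket polynomial. There are 2^5 = 32 states.
Each crossing splits two ways (0=vertical, 1=horizontal). The state's weight is A^(#A-smoothings - #B-smoothings) * d^(loops - 1).
  state 00000: A-exp=-5, loops=2, term = A^-5 * d^1
  state 00001: A-exp=-3, loops=1, term = A^-3 * d^0
  state 00010: A-exp=-3, loops=1, term = A^-3 * d^0
  state 00011: A-exp=-1, loops=2, term = A^-1 * d^1
  state 00100: A-exp=-3, loops=1, term = A^-3 * d^0
  state 00101: A-exp=-1, loops=2, term = A^-1 * d^1
  state 00110: A-exp=-1, loops=2, term = A^-1 * d^1
  state 00111: A-exp=+1, loops=3, term = A^1 * d^2
  state 01000: A-exp=-3, loops=1, term = A^-3 * d^0
  state 01001: A-exp=-1, loops=2, term = A^-1 * d^1
  state 01010: A-exp=-1, loops=2, term = A^-1 * d^1
  state 01011: A-exp=+1, loops=3, term = A^1 * d^2
  state 01100: A-exp=-1, loops=2, term = A^-1 * d^1
  state 01101: A-exp=+1, loops=3, term = A^1 * d^2
  state 01110: A-exp=+1, loops=3, term = A^1 * d^2
  state 01111: A-exp=+3, loops=4, term = A^3 * d^3
  state 10000: A-exp=-3, loops=1, term = A^-3 * d^0
  state 10001: A-exp=-1, loops=2, term = A^-1 * d^1
  state 10010: A-exp=-1, loops=2, term = A^-1 * d^1
  state 10011: A-exp=+1, loops=3, term = A^1 * d^2
  state 10100: A-exp=-1, loops=2, term = A^-1 * d^1
  state 10101: A-exp=+1, loops=3, term = A^1 * d^2
  state 10110: A-exp=+1, loops=3, term = A^1 * d^2
  state 10111: A-exp=+3, loops=4, term = A^3 * d^3
  state 11000: A-exp=-1, loops=2, term = A^-1 * d^1
  state 11001: A-exp=+1, loops=3, term = A^1 * d^2
  state 11010: A-exp=+1, loops=3, term = A^1 * d^2
  state 11011: A-exp=+3, loops=4, term = A^3 * d^3
  state 11100: A-exp=+1, loops=3, term = A^1 * d^2
  state 11101: A-exp=+3, loops=4, term = A^3 * d^3
  state 11110: A-exp=+3, loops=4, term = A^3 * d^3
  state 11111: A-exp=+5, loops=5, term = A^5 * d^4
Collect the terms by A-exponent (count of states per loop number):
Powers of d = -A^2 - A^-2: d^2 = A^4 + 2 + A^-4; d^3 = -A^6 - 3*A^2 - 3*A^-2 - A^-6; d^4 = A^8 + 4*A^4 + 6 + 4*A^-4 + A^-8.
  A^5 * (d^4) = A^13 + 4*A^9 + 6*A^5 + 4*A + A^-3
  A^3 * (5*d^3) = -5*A^9 - 15*A^5 - 15*A - 5*A^-3
  A^1 * (10*d^2) = 10*A^5 + 20*A + 10*A^-3
  A^-1 * (10*d) = -10*A - 10*A^-3
  A^-3 * (5) = 5*A^-3
  A^-5 * (d) = -A^-3 - A^-7
Summing the groups: <K> = A^13 - A^9 + A^5 - A - A^-7

Answer: A^13 - A^9 + A^5 - A - A^-7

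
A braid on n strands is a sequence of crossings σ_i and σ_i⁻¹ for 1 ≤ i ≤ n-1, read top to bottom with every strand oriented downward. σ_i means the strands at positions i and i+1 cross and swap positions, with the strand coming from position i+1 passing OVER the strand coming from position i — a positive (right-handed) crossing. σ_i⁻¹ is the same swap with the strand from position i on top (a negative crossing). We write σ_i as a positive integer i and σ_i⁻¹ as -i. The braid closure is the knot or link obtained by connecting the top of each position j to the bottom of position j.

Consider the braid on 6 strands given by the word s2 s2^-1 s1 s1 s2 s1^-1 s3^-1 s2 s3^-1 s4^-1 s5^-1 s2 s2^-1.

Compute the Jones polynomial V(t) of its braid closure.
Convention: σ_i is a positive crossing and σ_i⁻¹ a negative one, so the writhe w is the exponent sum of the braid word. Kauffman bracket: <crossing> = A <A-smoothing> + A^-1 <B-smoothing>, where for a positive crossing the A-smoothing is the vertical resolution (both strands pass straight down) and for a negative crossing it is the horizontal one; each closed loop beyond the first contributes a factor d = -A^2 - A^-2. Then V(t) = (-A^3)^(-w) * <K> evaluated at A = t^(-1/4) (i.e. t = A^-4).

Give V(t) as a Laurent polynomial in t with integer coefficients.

The presented braid s2 s2^-1 s1 s1 s2 s1^-1 s3^-1 s2 s3^-1 s4^-1 s5^-1 s2 s2^-1 on 6 strands reduces by inverse Markov moves (closure unchanged at each step):
  Deconjugate: the word is γ·β·γ⁻¹ with γ = s2 s2^-1 (prefix) and γ⁻¹ = s2 s2^-1 (suffix); strip both.
  Destabilize: the word has the form β·s5^-1 where s5^-1 occurs only as the final letter (β ∈ B_5); drop it and the last strand → 5 strands.
  Destabilize: the word has the form β·s4^-1 where s4^-1 occurs only as the final letter (β ∈ B_4); drop it and the last strand → 4 strands.
Reduced to β = s1 s1 s2 s1^-1 s3^-1 s2 s3^-1 on 4 strands, 7 crossings.
Compute on β:
Braid: s1 s1 s2 s1^-1 s3^-1 s2 s3^-1 on 4 strands, 7 crossings.
Writhe w = (#positive) - (#negative) = 4 - 3 = 1.
Computing the Kauffman bracket via state sum. There are 2^7 = 128 states.
Smooth each crossing (0=||, 1=⌣⌢); contribution A^(Σ sign_k(1-2s_k)) * d^(L-1).
Tabulate the states by total A-exponent and number of loops L (A-exp: L × count):
  A^7: L=3 ×1
  A^5: L=2 ×4, L=4 ×3
  A^3: L=1 ×5, L=3 ×15, L=5 ×1
  A^1: L=2 ×27, L=4 ×8
  A^-1: L=1 ×14, L=3 ×20, L=5 ×1
  A^-3: L=2 ×17, L=4 ×4
  A^-5: L=3 ×7
  A^-7: L=4 ×1
Each group contributes A^e * Σ count * d^(L-1):
Powers of d = -A^2 - A^-2: d^2 = A^4 + 2 + A^-4; d^3 = -A^6 - 3*A^2 - 3*A^-2 - A^-6; d^4 = A^8 + 4*A^4 + 6 + 4*A^-4 + A^-8.
  A^7 * (d^2) = A^11 + 2*A^7 + A^3
  A^5 * (4*d + 3*d^3) = -3*A^11 - 13*A^7 - 13*A^3 - 3*A^-1
  A^3 * (5 + 15*d^2 + d^4) = A^11 + 19*A^7 + 41*A^3 + 19*A^-1 + A^-5
  A^1 * (27*d + 8*d^3) = -8*A^7 - 51*A^3 - 51*A^-1 - 8*A^-5
  A^-1 * (14 + 20*d^2 + d^4) = A^7 + 24*A^3 + 60*A^-1 + 24*A^-5 + A^-9
  A^-3 * (17*d + 4*d^3) = -4*A^3 - 29*A^-1 - 29*A^-5 - 4*A^-9
  A^-5 * (7*d^2) = 7*A^-1 + 14*A^-5 + 7*A^-9
  A^-7 * (d^3) = -A^-1 - 3*A^-5 - 3*A^-9 - A^-13
Summing the groups: <K> = -A^11 + A^7 - 2*A^3 + 2*A^-1 - A^-5 + A^-9 - A^-13
Normalise by the writhe: (-A^3)^(-w) = (-A^3)^(-1) = -A^-3, so f(A) = -A^-3 * <K> = A^8 - A^4 + 2 - 2*A^-4 + A^-8 - A^-12 + A^-16.
Substitute A = t^(-1/4), i.e. A^e → t^(-e/4): V(t) = t^4 - t^3 + t^2 - 2*t + 2 - t^-1 + t^-2

Answer: t^4 - t^3 + t^2 - 2*t + 2 - t^-1 + t^-2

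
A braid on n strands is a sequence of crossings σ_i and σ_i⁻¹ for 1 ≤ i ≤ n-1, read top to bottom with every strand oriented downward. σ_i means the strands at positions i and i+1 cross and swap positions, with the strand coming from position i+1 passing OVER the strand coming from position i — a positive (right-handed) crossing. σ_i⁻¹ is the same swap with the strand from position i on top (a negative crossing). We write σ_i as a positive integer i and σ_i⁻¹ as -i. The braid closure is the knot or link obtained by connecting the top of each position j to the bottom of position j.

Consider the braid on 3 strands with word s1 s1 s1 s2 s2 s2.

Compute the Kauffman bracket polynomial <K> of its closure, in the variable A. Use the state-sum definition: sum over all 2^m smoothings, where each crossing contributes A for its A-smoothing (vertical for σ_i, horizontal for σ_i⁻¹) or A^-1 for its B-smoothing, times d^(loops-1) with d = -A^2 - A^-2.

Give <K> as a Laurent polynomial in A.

Braid: s1 s1 s1 s2 s2 s2 on 3 strands, 6 crossings.
Writhe w = (#positive) - (#negative) = 6 - 0 = 6.
Computing the Kauffman bracket via state sum. There are 2^6 = 64 states.
Smooth each crossing (0=||, 1=⌣⌢); contribution A^(Σ sign_k(1-2s_k)) * d^(L-1).
Tabulate the states by total A-exponent and number of loops L (A-exp: L × count):
  A^6: L=3 ×1
  A^4: L=2 ×6
  A^2: L=1 ×9, L=3 ×6
  A^0: L=2 ×18, L=4 ×2
  A^-2: L=3 ×15
  A^-4: L=4 ×6
  A^-6: L=5 ×1
Each group contributes A^e * Σ count * d^(L-1):
Powers of d = -A^2 - A^-2: d^2 = A^4 + 2 + A^-4; d^3 = -A^6 - 3*A^2 - 3*A^-2 - A^-6; d^4 = A^8 + 4*A^4 + 6 + 4*A^-4 + A^-8.
  A^6 * (d^2) = A^10 + 2*A^6 + A^2
  A^4 * (6*d) = -6*A^6 - 6*A^2
  A^2 * (9 + 6*d^2) = 6*A^6 + 21*A^2 + 6*A^-2
  A^0 * (18*d + 2*d^3) = -2*A^6 - 24*A^2 - 24*A^-2 - 2*A^-6
  A^-2 * (15*d^2) = 15*A^2 + 30*A^-2 + 15*A^-6
  A^-4 * (6*d^3) = -6*A^2 - 18*A^-2 - 18*A^-6 - 6*A^-10
  A^-6 * (d^4) = A^2 + 4*A^-2 + 6*A^-6 + 4*A^-10 + A^-14
Summing the groups: <K> = A^10 + 2*A^2 - 2*A^-2 + A^-6 - 2*A^-10 + A^-14

Answer: A^10 + 2*A^2 - 2*A^-2 + A^-6 - 2*A^-10 + A^-14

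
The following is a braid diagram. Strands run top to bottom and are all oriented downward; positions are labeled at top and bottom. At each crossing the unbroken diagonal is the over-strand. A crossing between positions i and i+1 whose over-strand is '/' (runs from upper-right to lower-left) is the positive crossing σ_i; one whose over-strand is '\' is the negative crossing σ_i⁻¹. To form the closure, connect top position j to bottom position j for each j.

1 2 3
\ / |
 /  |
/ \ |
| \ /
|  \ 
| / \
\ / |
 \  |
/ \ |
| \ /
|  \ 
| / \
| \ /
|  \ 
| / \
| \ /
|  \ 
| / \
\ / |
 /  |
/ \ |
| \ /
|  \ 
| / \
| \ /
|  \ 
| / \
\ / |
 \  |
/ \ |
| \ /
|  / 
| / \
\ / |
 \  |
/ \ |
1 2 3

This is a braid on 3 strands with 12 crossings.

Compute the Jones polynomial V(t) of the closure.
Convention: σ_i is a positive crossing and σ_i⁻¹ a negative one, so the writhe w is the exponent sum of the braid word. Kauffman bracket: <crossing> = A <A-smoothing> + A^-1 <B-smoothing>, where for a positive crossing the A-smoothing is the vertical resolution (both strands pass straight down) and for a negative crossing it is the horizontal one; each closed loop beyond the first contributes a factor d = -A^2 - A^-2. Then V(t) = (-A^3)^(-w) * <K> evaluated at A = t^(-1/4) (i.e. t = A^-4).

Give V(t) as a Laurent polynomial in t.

t^-2 - t^-3 + 3*t^-4 - 3*t^-5 + 3*t^-6 - 3*t^-7 + 2*t^-8 - t^-9

Derivation:
Reading the diagram top to bottom ('/'-over between positions i,i+1 = s_i, '\'-over = s_i^-1): braid word = s1 s2^-1 s1^-1 s2^-1 s2^-1 s2^-1 s1 s2^-1 s2^-1 s1^-1 s2 s1^-1.
The presented braid s1 s2^-1 s1^-1 s2^-1 s2^-1 s2^-1 s1 s2^-1 s2^-1 s1^-1 s2 s1^-1 on 3 strands reduces by inverse Markov moves (closure unchanged at each step):
  Deconjugate: the word is γ·β·γ⁻¹ with γ = s1 (prefix) and γ⁻¹ = s1^-1 (suffix); strip both.
  Deconjugate: the word is γ·β·γ⁻¹ with γ = s2^-1 (prefix) and γ⁻¹ = s2 (suffix); strip both.
Reduced to β = s1^-1 s2^-1 s2^-1 s2^-1 s1 s2^-1 s2^-1 s1^-1 on 3 strands, 8 crossings.
Compute on β:
Braid: s1^-1 s2^-1 s2^-1 s2^-1 s1 s2^-1 s2^-1 s1^-1 on 3 strands, 8 crossings.
Writhe w = (#positive) - (#negative) = 1 - 7 = -6.
Computing the Kauffman bracket via state sum. There are 2^8 = 256 states.
Smooth each crossing (0=||, 1=⌣⌢); contribution A^(Σ sign_k(1-2s_k)) * d^(L-1).
Tabulate the states by total A-exponent and number of loops L (A-exp: L × count):
  A^8: L=6 ×1
  A^6: L=5 ×8
  A^4: L=4 ×27, L=6 ×1
  A^2: L=3 ×49, L=5 ×7
  A^0: L=2 ×49, L=4 ×21
  A^-2: L=1 ×22, L=3 ×34
  A^-4: L=2 ×27, L=4 ×1
  A^-6: L=1 ×5, L=3 ×3
  A^-8: L=2 ×1
Each group contributes A^e * Σ count * d^(L-1):
Powers of d = -A^2 - A^-2: d^2 = A^4 + 2 + A^-4; d^3 = -A^6 - 3*A^2 - 3*A^-2 - A^-6; d^4 = A^8 + 4*A^4 + 6 + 4*A^-4 + A^-8; d^5 = -A^10 - 5*A^6 - 10*A^2 - 10*A^-2 - 5*A^-6 - A^-10.
  A^8 * (d^5) = -A^18 - 5*A^14 - 10*A^10 - 10*A^6 - 5*A^2 - A^-2
  A^6 * (8*d^4) = 8*A^14 + 32*A^10 + 48*A^6 + 32*A^2 + 8*A^-2
  A^4 * (27*d^3 + d^5) = -A^14 - 32*A^10 - 91*A^6 - 91*A^2 - 32*A^-2 - A^-6
  A^2 * (49*d^2 + 7*d^4) = 7*A^10 + 77*A^6 + 140*A^2 + 77*A^-2 + 7*A^-6
  A^0 * (49*d + 21*d^3) = -21*A^6 - 112*A^2 - 112*A^-2 - 21*A^-6
  A^-2 * (22 + 34*d^2) = 34*A^2 + 90*A^-2 + 34*A^-6
  A^-4 * (27*d + d^3) = -A^2 - 30*A^-2 - 30*A^-6 - A^-10
  A^-6 * (5 + 3*d^2) = 3*A^-2 + 11*A^-6 + 3*A^-10
  A^-8 * (d) = -A^-6 - A^-10
Summing the groups: <K> = -A^18 + 2*A^14 - 3*A^10 + 3*A^6 - 3*A^2 + 3*A^-2 - A^-6 + A^-10
Normalise by the writhe: (-A^3)^(-w) = (-A^3)^(6) = A^18, so f(A) = A^18 * <K> = -A^36 + 2*A^32 - 3*A^28 + 3*A^24 - 3*A^20 + 3*A^16 - A^12 + A^8.
Substitute A = t^(-1/4), i.e. A^e → t^(-e/4): V(t) = t^-2 - t^-3 + 3*t^-4 - 3*t^-5 + 3*t^-6 - 3*t^-7 + 2*t^-8 - t^-9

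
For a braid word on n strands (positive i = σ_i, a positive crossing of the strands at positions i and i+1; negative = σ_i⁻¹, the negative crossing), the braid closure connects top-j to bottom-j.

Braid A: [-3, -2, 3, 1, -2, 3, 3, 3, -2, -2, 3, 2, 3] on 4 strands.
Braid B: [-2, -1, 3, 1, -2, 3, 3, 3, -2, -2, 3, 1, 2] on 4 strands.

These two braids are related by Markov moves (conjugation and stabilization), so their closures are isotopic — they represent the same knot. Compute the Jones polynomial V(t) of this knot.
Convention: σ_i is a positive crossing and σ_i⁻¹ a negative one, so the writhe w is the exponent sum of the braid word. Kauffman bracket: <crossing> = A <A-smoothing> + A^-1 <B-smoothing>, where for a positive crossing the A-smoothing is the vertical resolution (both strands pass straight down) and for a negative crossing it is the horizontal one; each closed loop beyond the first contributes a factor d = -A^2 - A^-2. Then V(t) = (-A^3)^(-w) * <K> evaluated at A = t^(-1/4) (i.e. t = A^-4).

-t^6 + 2*t^5 - 4*t^4 + 5*t^3 - 4*t^2 + 5*t - 3 + 2*t^-1 - t^-2

Derivation:
Markov-equivalent braids have isotopic closures, hence identical knot invariants. Strip the Markov moves from each word to reach a common short braid β, then compute V(t) once on β.
Braid A: s3^-1 s2^-1 s3 s1 s2^-1 s3 s3 s3 s2^-1 s2^-1 s3 s2 s3 on 4 strands reduces by inverse Markov moves (closure unchanged at each step):
  Deconjugate: the word is γ·β·γ⁻¹ with γ = s3^-1 s2^-1 (prefix) and γ⁻¹ = s2 s3 (suffix); strip both.
Reduced to β = s3 s1 s2^-1 s3 s3 s3 s2^-1 s2^-1 s3 on 4 strands, 9 crossings.
Braid B: s2^-1 s1^-1 s3 s1 s2^-1 s3 s3 s3 s2^-1 s2^-1 s3 s1 s2 on 4 strands reduces by inverse Markov moves (closure unchanged at each step):
  Deconjugate: the word is γ·β·γ⁻¹ with γ = s2^-1 (prefix) and γ⁻¹ = s2 (suffix); strip both.
  Deconjugate: the word is γ·β·γ⁻¹ with γ = s1^-1 (prefix) and γ⁻¹ = s1 (suffix); strip both.
Reduced to β = s3 s1 s2^-1 s3 s3 s3 s2^-1 s2^-1 s3 on 4 strands, 9 crossings.
Both give the same β = s3 s1 s2^-1 s3 s3 s3 s2^-1 s2^-1 s3 on 4 strands, so one state sum suffices:
Braid: s3 s1 s2^-1 s3 s3 s3 s2^-1 s2^-1 s3 on 4 strands, 9 crossings.
Writhe w = (#positive) - (#negative) = 6 - 3 = 3.
State-sum expansion of <K>. There are 2^9 = 512 states.
Each crossing splits two ways (0=vertical, 1=horizontal). The state's weight is A^(#A-smoothings - #B-smoothings) * d^(loops - 1).
Tabulate the states by total A-exponent and number of loops L (A-exp: L × count):
  A^9: L=5 ×1
  A^7: L=4 ×9
  A^5: L=3 ×32, L=5 ×4
  A^3: L=2 ×51, L=4 ×32, L=6 ×1
  A^1: L=1 ×27, L=3 ×81, L=5 ×18
  A^-1: L=2 ×53, L=4 ×67, L=6 ×6
  A^-3: L=3 ×50, L=5 ×33, L=7 ×1
  A^-5: L=4 ×27, L=6 ×9
  A^-7: L=5 ×8, L=7 ×1
  A^-9: L=6 ×1
Each group contributes A^e * Σ count * d^(L-1):
Powers of d = -A^2 - A^-2: d^2 = A^4 + 2 + A^-4; d^3 = -A^6 - 3*A^2 - 3*A^-2 - A^-6; d^4 = A^8 + 4*A^4 + 6 + 4*A^-4 + A^-8; d^5 = -A^10 - 5*A^6 - 10*A^2 - 10*A^-2 - 5*A^-6 - A^-10; d^6 = A^12 + 6*A^8 + 15*A^4 + 20 + 15*A^-4 + 6*A^-8 + A^-12.
  A^9 * (d^4) = A^17 + 4*A^13 + 6*A^9 + 4*A^5 + A
  A^7 * (9*d^3) = -9*A^13 - 27*A^9 - 27*A^5 - 9*A
  A^5 * (32*d^2 + 4*d^4) = 4*A^13 + 48*A^9 + 88*A^5 + 48*A + 4*A^-3
  A^3 * (51*d + 32*d^3 + d^5) = -A^13 - 37*A^9 - 157*A^5 - 157*A - 37*A^-3 - A^-7
  A^1 * (27 + 81*d^2 + 18*d^4) = 18*A^9 + 153*A^5 + 297*A + 153*A^-3 + 18*A^-7
  A^-1 * (53*d + 67*d^3 + 6*d^5) = -6*A^9 - 97*A^5 - 314*A - 314*A^-3 - 97*A^-7 - 6*A^-11
  A^-3 * (50*d^2 + 33*d^4 + d^6) = A^9 + 39*A^5 + 197*A + 318*A^-3 + 197*A^-7 + 39*A^-11 + A^-15
  A^-5 * (27*d^3 + 9*d^5) = -9*A^5 - 72*A - 171*A^-3 - 171*A^-7 - 72*A^-11 - 9*A^-15
  A^-7 * (8*d^4 + d^6) = A^5 + 14*A + 47*A^-3 + 68*A^-7 + 47*A^-11 + 14*A^-15 + A^-19
  A^-9 * (d^5) = -A - 5*A^-3 - 10*A^-7 - 10*A^-11 - 5*A^-15 - A^-19
Summing the groups: <K> = A^17 - 2*A^13 + 3*A^9 - 5*A^5 + 4*A - 5*A^-3 + 4*A^-7 - 2*A^-11 + A^-15
Normalise by the writhe: (-A^3)^(-w) = (-A^3)^(-3) = -A^-9, so f(A) = -A^-9 * <K> = -A^8 + 2*A^4 - 3 + 5*A^-4 - 4*A^-8 + 5*A^-12 - 4*A^-16 + 2*A^-20 - A^-24.
Substitute A = t^(-1/4), i.e. A^e → t^(-e/4): V(t) = -t^6 + 2*t^5 - 4*t^4 + 5*t^3 - 4*t^2 + 5*t - 3 + 2*t^-1 - t^-2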